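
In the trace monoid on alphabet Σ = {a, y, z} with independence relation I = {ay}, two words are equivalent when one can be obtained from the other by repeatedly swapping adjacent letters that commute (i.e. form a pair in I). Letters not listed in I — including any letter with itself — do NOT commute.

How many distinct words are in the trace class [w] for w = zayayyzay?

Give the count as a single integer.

20

drop 0:z onto floor
drop 1:a onto {0:z}
drop 2:y onto {0:z}
drop 3:a onto {1:a}
drop 4:y onto {2:y}
drop 5:y onto {4:y}
drop 6:z onto {3:a, 5:y}
drop 7:a onto {6:z}
drop 8:y onto {6:z}
ground layer = {0:z}
drop-orders for the pieces not yet dropped (sum over which currently-grounded one goes next):
  1 to go: {7} 1  {8} 1
  2 to go: {7,8} 2
  3 to go: {6,7,8} 2
  4 to go: {3,6,7,8} 2  {5,6,7,8} 2
  5 to go: {1,3,6,7,8} 2  {3,5,6,7,8} 4  {4,5,6,7,8} 2
  6 to go: {1,3,5,6,7,8} 6  {2,4,5,6,7,8} 2  {3,4,5,6,7,8} 6
  7 to go: {1,3,4,5,6,7,8} 12  {2,3,4,5,6,7,8} 8
  if 0:z drops first: 20 orders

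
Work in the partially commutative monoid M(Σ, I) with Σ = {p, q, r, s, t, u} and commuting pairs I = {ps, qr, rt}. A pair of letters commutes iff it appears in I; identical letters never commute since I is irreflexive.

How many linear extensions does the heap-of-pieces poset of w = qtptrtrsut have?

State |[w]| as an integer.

6

piece 0:q — minimal
piece 1:t rests on {0:q}
piece 2:p rests on {1:t}
piece 3:t rests on {2:p}
piece 4:r rests on {2:p}
piece 5:t rests on {3:t}
piece 6:r rests on {4:r}
piece 7:s rests on {5:t, 6:r}
piece 8:u rests on {7:s}
piece 9:t rests on {8:u}
minimal pieces: {0:q}
ways to finish when only these pieces remain (= sum over removing one remaining piece with nothing left below it):
  1 left: {9}→1
  2 left: {8,9}→1
  3 left: {7,8,9}→1
  4 left: {5,7,8,9}→1  {6,7,8,9}→1
  5 left: {3,5,7,8,9}→1  {4,6,7,8,9}→1  {5,6,7,8,9}→2
  6 left: {3,5,6,7,8,9}→3  {4,5,6,7,8,9}→3
  7 left: {3,4,5,6,7,8,9}→6
  8 left: {2,3,4,5,6,7,8,9}→6
  placing 0:q first → 6 extensions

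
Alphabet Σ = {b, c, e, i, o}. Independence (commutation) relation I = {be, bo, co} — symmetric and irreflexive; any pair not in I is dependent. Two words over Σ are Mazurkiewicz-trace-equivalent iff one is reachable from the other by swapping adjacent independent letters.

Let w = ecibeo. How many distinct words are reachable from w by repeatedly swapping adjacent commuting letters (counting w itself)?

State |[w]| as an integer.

drop 0:e onto floor
drop 1:c onto {0:e}
drop 2:i onto {1:c}
drop 3:b onto {2:i}
drop 4:e onto {2:i}
drop 5:o onto {4:e}
ground layer = {0:e}
drop-orders for the pieces not yet dropped (sum over which currently-grounded one goes next):
  1 to go: {3} 1  {5} 1
  2 to go: {3,5} 2  {4,5} 1
  3 to go: {3,4,5} 3
  4 to go: {2,3,4,5} 3
  if 0:e drops first: 3 orders

3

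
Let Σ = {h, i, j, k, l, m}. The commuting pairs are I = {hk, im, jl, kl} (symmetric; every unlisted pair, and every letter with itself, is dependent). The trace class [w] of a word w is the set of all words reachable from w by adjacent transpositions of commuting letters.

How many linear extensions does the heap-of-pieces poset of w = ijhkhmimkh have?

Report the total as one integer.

18

0(i) covers ∅
1(j) covers 0:i
2(h) covers 1:j
3(k) covers 1:j
4(h) covers 2:h
5(m) covers 3:k, 4:h
6(i) covers 3:k, 4:h
7(m) covers 5:m
8(k) covers 6:i, 7:m
9(h) covers 6:i, 7:m
floor of heap: 0:i
completions by unplaced set U, small U first (add the entries for U minus each lowest piece of U):
  |U|=1: {8}:1  {9}:1
  |U|=2: {8,9}:2
  |U|=3: {6,8,9}:2  {7,8,9}:2
  |U|=4: {5,7,8,9}:2  {6,7,8,9}:4
  |U|=5: {5,6,7,8,9}:6
  |U|=6: {3,5,6,7,8,9}:6  {4,5,6,7,8,9}:6
  |U|=7: {2,4,5,6,7,8,9}:6  {3,4,5,6,7,8,9}:12
  |U|=8: {2,3,4,5,6,7,8,9}:18
  start at 0(i): 18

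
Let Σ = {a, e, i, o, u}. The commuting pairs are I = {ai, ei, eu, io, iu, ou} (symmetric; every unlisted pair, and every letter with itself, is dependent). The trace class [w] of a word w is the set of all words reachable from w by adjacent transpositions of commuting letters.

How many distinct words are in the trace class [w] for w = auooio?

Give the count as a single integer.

piece 0:a — minimal
piece 1:u rests on {0:a}
piece 2:o rests on {0:a}
piece 3:o rests on {2:o}
piece 4:i — minimal
piece 5:o rests on {3:o}
minimal pieces: {0:a, 4:i}
ways to finish when only these pieces remain (= sum over removing one remaining piece with nothing left below it):
  1 left: {1}→1  {4}→1  {5}→1
  2 left: {1,4}→2  {1,5}→2  {3,5}→1  {4,5}→2
  3 left: {1,3,5}→3  {1,4,5}→6  {2,3,5}→1  {3,4,5}→3
  4 left: {1,2,3,5}→4  {1,3,4,5}→12  {2,3,4,5}→4
  placing 0:a first → 20 extensions
  placing 4:i first → 4 extensions
total linear extensions = 24

24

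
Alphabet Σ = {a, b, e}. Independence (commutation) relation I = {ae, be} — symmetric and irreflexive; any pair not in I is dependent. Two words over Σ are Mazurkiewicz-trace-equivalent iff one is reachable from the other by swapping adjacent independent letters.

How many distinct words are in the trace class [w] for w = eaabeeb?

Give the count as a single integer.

drop 0:e onto floor
drop 1:a onto floor
drop 2:a onto {1:a}
drop 3:b onto {2:a}
drop 4:e onto {0:e}
drop 5:e onto {4:e}
drop 6:b onto {3:b}
ground layer = {0:e, 1:a}
drop-orders for the pieces not yet dropped (sum over which currently-grounded one goes next):
  1 to go: {5} 1  {6} 1
  2 to go: {3,6} 1  {4,5} 1  {5,6} 2
  3 to go: {0,4,5} 1  {2,3,6} 1  {3,5,6} 3  {4,5,6} 3
  4 to go: {0,4,5,6} 4  {1,2,3,6} 1  {2,3,5,6} 4  {3,4,5,6} 6
  5 to go: {0,3,4,5,6} 10  {1,2,3,5,6} 5  {2,3,4,5,6} 10
  if 0:e drops first: 15 orders
  if 1:a drops first: 20 orders
heap linearizations: 35

35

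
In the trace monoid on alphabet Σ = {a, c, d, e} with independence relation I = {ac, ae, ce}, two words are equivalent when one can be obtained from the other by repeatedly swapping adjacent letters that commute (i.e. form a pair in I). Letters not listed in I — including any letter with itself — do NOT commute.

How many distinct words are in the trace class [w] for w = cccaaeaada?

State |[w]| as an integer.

#0=c has no predecessor
#1=c depends on [0:c]
#2=c depends on [1:c]
#3=a has no predecessor
#4=a depends on [3:a]
#5=e has no predecessor
#6=a depends on [4:a]
#7=a depends on [6:a]
#8=d depends on [2:c, 5:e, 7:a]
#9=a depends on [8:d]
sources: [0:c, 3:a, 5:e]
N(rest) = Σ N(rest − s) over sources s of rest; N(one piece) = 1:
  size 1 → [9]=1
  size 2 → [8,9]=1
  size 3 → [2,8,9]=1  [5,8,9]=1  [7,8,9]=1
  size 4 → [1,2,8,9]=1  [2,5,8,9]=2  [2,7,8,9]=2  [5,7,8,9]=2  [6,7,8,9]=1
  size 5 → [0,1,2,8,9]=1  [1,2,5,8,9]=3  [1,2,7,8,9]=3  [2,5,7,8,9]=6  [2,6,7,8,9]=3  [4,6,7,8,9]=1  [5,6,7,8,9]=3
  size 6 → [0,1,2,5,8,9]=4  [0,1,2,7,8,9]=4  [1,2,5,7,8,9]=12  [1,2,6,7,8,9]=6  [2,4,6,7,8,9]=4  [2,5,6,7,8,9]=12  [3,4,6,7,8,9]=1  [4,5,6,7,8,9]=4
  size 7 → [0,1,2,5,7,8,9]=20  [0,1,2,6,7,8,9]=10  [1,2,4,6,7,8,9]=10  [1,2,5,6,7,8,9]=30  [2,3,4,6,7,8,9]=5  [2,4,5,6,7,8,9]=20  [3,4,5,6,7,8,9]=5
  size 8 → [0,1,2,4,6,7,8,9]=20  [0,1,2,5,6,7,8,9]=60  [1,2,3,4,6,7,8,9]=15  [1,2,4,5,6,7,8,9]=60  [2,3,4,5,6,7,8,9]=30
  first=0(c) contributes 105
  first=3(a) contributes 140
  first=5(e) contributes 35
|[w]| = 280

280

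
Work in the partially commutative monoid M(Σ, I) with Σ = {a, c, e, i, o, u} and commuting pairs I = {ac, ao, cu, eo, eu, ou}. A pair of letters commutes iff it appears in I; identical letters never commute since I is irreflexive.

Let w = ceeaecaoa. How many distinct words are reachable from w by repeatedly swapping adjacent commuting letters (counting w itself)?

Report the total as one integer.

piece 0:c — minimal
piece 1:e rests on {0:c}
piece 2:e rests on {1:e}
piece 3:a rests on {2:e}
piece 4:e rests on {3:a}
piece 5:c rests on {4:e}
piece 6:a rests on {4:e}
piece 7:o rests on {5:c}
piece 8:a rests on {6:a}
minimal pieces: {0:c}
ways to finish when only these pieces remain (= sum over removing one remaining piece with nothing left below it):
  1 left: {7}→1  {8}→1
  2 left: {5,7}→1  {6,8}→1  {7,8}→2
  3 left: {5,7,8}→3  {6,7,8}→3
  4 left: {5,6,7,8}→6
  5 left: {4,5,6,7,8}→6
  6 left: {3,4,5,6,7,8}→6
  7 left: {2,3,4,5,6,7,8}→6
  placing 0:c first → 6 extensions

6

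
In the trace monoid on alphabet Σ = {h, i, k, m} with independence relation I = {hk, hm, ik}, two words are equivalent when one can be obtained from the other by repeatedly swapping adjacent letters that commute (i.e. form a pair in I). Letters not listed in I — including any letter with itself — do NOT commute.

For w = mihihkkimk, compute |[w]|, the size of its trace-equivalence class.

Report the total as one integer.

21

#0=m has no predecessor
#1=i depends on [0:m]
#2=h depends on [1:i]
#3=i depends on [2:h]
#4=h depends on [3:i]
#5=k depends on [0:m]
#6=k depends on [5:k]
#7=i depends on [4:h]
#8=m depends on [6:k, 7:i]
#9=k depends on [8:m]
sources: [0:m]
N(rest) = Σ N(rest − s) over sources s of rest; N(one piece) = 1:
  size 1 → [9]=1
  size 2 → [8,9]=1
  size 3 → [6,8,9]=1  [7,8,9]=1
  size 4 → [4,7,8,9]=1  [5,6,8,9]=1  [6,7,8,9]=2
  size 5 → [3,4,7,8,9]=1  [4,6,7,8,9]=3  [5,6,7,8,9]=3
  size 6 → [2,3,4,7,8,9]=1  [3,4,6,7,8,9]=4  [4,5,6,7,8,9]=6
  size 7 → [1,2,3,4,7,8,9]=1  [2,3,4,6,7,8,9]=5  [3,4,5,6,7,8,9]=10
  size 8 → [1,2,3,4,6,7,8,9]=6  [2,3,4,5,6,7,8,9]=15
  first=0(m) contributes 21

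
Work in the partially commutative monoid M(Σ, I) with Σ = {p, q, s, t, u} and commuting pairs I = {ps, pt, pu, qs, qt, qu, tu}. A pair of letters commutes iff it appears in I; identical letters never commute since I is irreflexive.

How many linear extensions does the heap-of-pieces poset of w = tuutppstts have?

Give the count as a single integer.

270

piece 0:t — minimal
piece 1:u — minimal
piece 2:u rests on {1:u}
piece 3:t rests on {0:t}
piece 4:p — minimal
piece 5:p rests on {4:p}
piece 6:s rests on {2:u, 3:t}
piece 7:t rests on {6:s}
piece 8:t rests on {7:t}
piece 9:s rests on {8:t}
minimal pieces: {0:t, 1:u, 4:p}
ways to finish when only these pieces remain (= sum over removing one remaining piece with nothing left below it):
  1 left: {5}→1  {9}→1
  2 left: {4,5}→1  {5,9}→2  {8,9}→1
  3 left: {4,5,9}→3  {5,8,9}→3  {7,8,9}→1
  4 left: {4,5,8,9}→6  {5,7,8,9}→4  {6,7,8,9}→1
  5 left: {2,6,7,8,9}→1  {3,6,7,8,9}→1  {4,5,7,8,9}→10  {5,6,7,8,9}→5
  6 left: {0,3,6,7,8,9}→1  {1,2,6,7,8,9}→1  {2,3,6,7,8,9}→2  {2,5,6,7,8,9}→6  {3,5,6,7,8,9}→6  {4,5,6,7,8,9}→15
  7 left: {0,2,3,6,7,8,9}→3  {0,3,5,6,7,8,9}→7  {1,2,3,6,7,8,9}→3  {1,2,5,6,7,8,9}→7  {2,3,5,6,7,8,9}→14  {2,4,5,6,7,8,9}→21  {3,4,5,6,7,8,9}→21
  8 left: {0,1,2,3,6,7,8,9}→6  {0,2,3,5,6,7,8,9}→24  {0,3,4,5,6,7,8,9}→28  {1,2,3,5,6,7,8,9}→24  {1,2,4,5,6,7,8,9}→28  {2,3,4,5,6,7,8,9}→56
  placing 0:t first → 108 extensions
  placing 1:u first → 108 extensions
  placing 4:p first → 54 extensions
total linear extensions = 270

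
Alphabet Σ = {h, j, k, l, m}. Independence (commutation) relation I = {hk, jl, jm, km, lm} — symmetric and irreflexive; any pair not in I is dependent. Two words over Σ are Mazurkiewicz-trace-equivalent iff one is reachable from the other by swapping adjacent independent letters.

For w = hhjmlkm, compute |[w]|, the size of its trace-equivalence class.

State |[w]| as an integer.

0(h) covers ∅
1(h) covers 0:h
2(j) covers 1:h
3(m) covers 1:h
4(l) covers 1:h
5(k) covers 2:j, 4:l
6(m) covers 3:m
floor of heap: 0:h
completions by unplaced set U, small U first (add the entries for U minus each lowest piece of U):
  |U|=1: {5}:1  {6}:1
  |U|=2: {2,5}:1  {3,6}:1  {4,5}:1  {5,6}:2
  |U|=3: {2,4,5}:2  {2,5,6}:3  {3,5,6}:3  {4,5,6}:3
  |U|=4: {2,3,5,6}:6  {2,4,5,6}:8  {3,4,5,6}:6
  |U|=5: {2,3,4,5,6}:20
  start at 0(h): 20

20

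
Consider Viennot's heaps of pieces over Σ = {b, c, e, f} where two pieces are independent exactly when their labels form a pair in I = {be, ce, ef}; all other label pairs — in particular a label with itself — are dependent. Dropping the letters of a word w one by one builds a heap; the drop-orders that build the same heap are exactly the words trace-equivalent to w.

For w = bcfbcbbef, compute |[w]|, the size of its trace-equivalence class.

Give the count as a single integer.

9

0(b) covers ∅
1(c) covers 0:b
2(f) covers 1:c
3(b) covers 2:f
4(c) covers 3:b
5(b) covers 4:c
6(b) covers 5:b
7(e) covers ∅
8(f) covers 6:b
floor of heap: 0:b, 7:e
completions by unplaced set U, small U first (add the entries for U minus each lowest piece of U):
  |U|=1: {7}:1  {8}:1
  |U|=2: {6,8}:1  {7,8}:2
  |U|=3: {5,6,8}:1  {6,7,8}:3
  |U|=4: {4,5,6,8}:1  {5,6,7,8}:4
  |U|=5: {3,4,5,6,8}:1  {4,5,6,7,8}:5
  |U|=6: {2,3,4,5,6,8}:1  {3,4,5,6,7,8}:6
  |U|=7: {1,2,3,4,5,6,8}:1  {2,3,4,5,6,7,8}:7
  start at 0(b): 8
  start at 7(e): 1
sum over floor = 9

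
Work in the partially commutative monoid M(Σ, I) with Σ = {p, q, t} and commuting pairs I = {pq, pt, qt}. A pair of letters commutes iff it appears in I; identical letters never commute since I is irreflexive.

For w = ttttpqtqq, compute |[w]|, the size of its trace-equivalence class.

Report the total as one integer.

0(t) covers ∅
1(t) covers 0:t
2(t) covers 1:t
3(t) covers 2:t
4(p) covers ∅
5(q) covers ∅
6(t) covers 3:t
7(q) covers 5:q
8(q) covers 7:q
floor of heap: 0:t, 4:p, 5:q
completions by unplaced set U, small U first (add the entries for U minus each lowest piece of U):
  |U|=1: {4}:1  {6}:1  {8}:1
  |U|=2: {3,6}:1  {4,6}:2  {4,8}:2  {6,8}:2  {7,8}:1
  |U|=3: {2,3,6}:1  {3,4,6}:3  {3,6,8}:3  {4,6,8}:6  {4,7,8}:3  {5,7,8}:1  {6,7,8}:3
  |U|=4: {1,2,3,6}:1  {2,3,4,6}:4  {2,3,6,8}:4  {3,4,6,8}:12  {3,6,7,8}:6  {4,5,7,8}:4  {4,6,7,8}:12  {5,6,7,8}:4
  |U|=5: {0,1,2,3,6}:1  {1,2,3,4,6}:5  {1,2,3,6,8}:5  {2,3,4,6,8}:20  {2,3,6,7,8}:10  {3,4,6,7,8}:30  {3,5,6,7,8}:10  {4,5,6,7,8}:20
  |U|=6: {0,1,2,3,4,6}:6  {0,1,2,3,6,8}:6  {1,2,3,4,6,8}:30  {1,2,3,6,7,8}:15  {2,3,4,6,7,8}:60  {2,3,5,6,7,8}:20  {3,4,5,6,7,8}:60
  |U|=7: {0,1,2,3,4,6,8}:42  {0,1,2,3,6,7,8}:21  {1,2,3,4,6,7,8}:105  {1,2,3,5,6,7,8}:35  {2,3,4,5,6,7,8}:140
  start at 0(t): 280
  start at 4(p): 56
  start at 5(q): 168
sum over floor = 504

504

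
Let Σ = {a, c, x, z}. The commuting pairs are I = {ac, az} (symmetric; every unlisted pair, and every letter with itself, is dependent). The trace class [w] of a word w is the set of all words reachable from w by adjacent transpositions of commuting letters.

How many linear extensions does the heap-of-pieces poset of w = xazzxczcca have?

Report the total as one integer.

15

0(x) covers ∅
1(a) covers 0:x
2(z) covers 0:x
3(z) covers 2:z
4(x) covers 1:a, 3:z
5(c) covers 4:x
6(z) covers 5:c
7(c) covers 6:z
8(c) covers 7:c
9(a) covers 4:x
floor of heap: 0:x
completions by unplaced set U, small U first (add the entries for U minus each lowest piece of U):
  |U|=1: {8}:1  {9}:1
  |U|=2: {7,8}:1  {8,9}:2
  |U|=3: {6,7,8}:1  {7,8,9}:3
  |U|=4: {5,6,7,8}:1  {6,7,8,9}:4
  |U|=5: {5,6,7,8,9}:5
  |U|=6: {4,5,6,7,8,9}:5
  |U|=7: {1,4,5,6,7,8,9}:5  {3,4,5,6,7,8,9}:5
  |U|=8: {1,3,4,5,6,7,8,9}:10  {2,3,4,5,6,7,8,9}:5
  start at 0(x): 15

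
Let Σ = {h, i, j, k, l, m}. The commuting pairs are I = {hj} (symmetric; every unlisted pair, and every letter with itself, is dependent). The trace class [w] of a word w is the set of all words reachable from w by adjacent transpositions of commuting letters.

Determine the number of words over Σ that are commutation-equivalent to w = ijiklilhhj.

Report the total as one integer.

#0=i has no predecessor
#1=j depends on [0:i]
#2=i depends on [1:j]
#3=k depends on [2:i]
#4=l depends on [3:k]
#5=i depends on [4:l]
#6=l depends on [5:i]
#7=h depends on [6:l]
#8=h depends on [7:h]
#9=j depends on [6:l]
sources: [0:i]
N(rest) = Σ N(rest − s) over sources s of rest; N(one piece) = 1:
  size 1 → [8]=1  [9]=1
  size 2 → [7,8]=1  [8,9]=2
  size 3 → [7,8,9]=3
  size 4 → [6,7,8,9]=3
  size 5 → [5,6,7,8,9]=3
  size 6 → [4,5,6,7,8,9]=3
  size 7 → [3,4,5,6,7,8,9]=3
  size 8 → [2,3,4,5,6,7,8,9]=3
  first=0(i) contributes 3

3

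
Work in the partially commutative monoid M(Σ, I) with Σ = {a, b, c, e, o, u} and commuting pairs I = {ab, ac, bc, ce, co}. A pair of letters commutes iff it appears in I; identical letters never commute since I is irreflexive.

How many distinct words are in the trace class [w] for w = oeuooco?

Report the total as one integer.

0(o) covers ∅
1(e) covers 0:o
2(u) covers 1:e
3(o) covers 2:u
4(o) covers 3:o
5(c) covers 2:u
6(o) covers 4:o
floor of heap: 0:o
completions by unplaced set U, small U first (add the entries for U minus each lowest piece of U):
  |U|=1: {5}:1  {6}:1
  |U|=2: {4,6}:1  {5,6}:2
  |U|=3: {3,4,6}:1  {4,5,6}:3
  |U|=4: {3,4,5,6}:4
  |U|=5: {2,3,4,5,6}:4
  start at 0(o): 4

4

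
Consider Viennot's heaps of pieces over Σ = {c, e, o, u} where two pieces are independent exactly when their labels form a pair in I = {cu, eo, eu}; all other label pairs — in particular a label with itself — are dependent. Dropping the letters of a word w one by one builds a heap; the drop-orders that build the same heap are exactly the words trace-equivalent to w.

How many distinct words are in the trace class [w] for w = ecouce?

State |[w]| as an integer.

drop 0:e onto floor
drop 1:c onto {0:e}
drop 2:o onto {1:c}
drop 3:u onto {2:o}
drop 4:c onto {2:o}
drop 5:e onto {4:c}
ground layer = {0:e}
drop-orders for the pieces not yet dropped (sum over which currently-grounded one goes next):
  1 to go: {3} 1  {5} 1
  2 to go: {3,5} 2  {4,5} 1
  3 to go: {3,4,5} 3
  4 to go: {2,3,4,5} 3
  if 0:e drops first: 3 orders

3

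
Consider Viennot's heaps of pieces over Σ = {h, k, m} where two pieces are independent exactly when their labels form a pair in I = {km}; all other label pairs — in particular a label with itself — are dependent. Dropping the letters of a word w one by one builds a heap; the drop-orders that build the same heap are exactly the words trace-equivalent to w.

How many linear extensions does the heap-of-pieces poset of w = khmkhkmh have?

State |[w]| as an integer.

4

0(k) covers ∅
1(h) covers 0:k
2(m) covers 1:h
3(k) covers 1:h
4(h) covers 2:m, 3:k
5(k) covers 4:h
6(m) covers 4:h
7(h) covers 5:k, 6:m
floor of heap: 0:k
completions by unplaced set U, small U first (add the entries for U minus each lowest piece of U):
  |U|=1: {7}:1
  |U|=2: {5,7}:1  {6,7}:1
  |U|=3: {5,6,7}:2
  |U|=4: {4,5,6,7}:2
  |U|=5: {2,4,5,6,7}:2  {3,4,5,6,7}:2
  |U|=6: {2,3,4,5,6,7}:4
  start at 0(k): 4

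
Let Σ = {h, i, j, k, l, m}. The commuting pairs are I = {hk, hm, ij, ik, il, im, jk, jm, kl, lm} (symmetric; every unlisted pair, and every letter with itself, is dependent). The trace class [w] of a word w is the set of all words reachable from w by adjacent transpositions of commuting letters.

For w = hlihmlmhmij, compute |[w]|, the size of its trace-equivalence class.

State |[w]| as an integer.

660

0(h) covers ∅
1(l) covers 0:h
2(i) covers 0:h
3(h) covers 1:l, 2:i
4(m) covers ∅
5(l) covers 3:h
6(m) covers 4:m
7(h) covers 5:l
8(m) covers 6:m
9(i) covers 7:h
10(j) covers 7:h
floor of heap: 0:h, 4:m
completions by unplaced set U, small U first (add the entries for U minus each lowest piece of U):
  |U|=1: {8}:1  {9}:1  {10}:1
  |U|=2: {6,8}:1  {8,9}:2  {8,10}:2  {9,10}:2
  |U|=3: {4,6,8}:1  {6,8,9}:3  {6,8,10}:3  {7,9,10}:2  {8,9,10}:6
  |U|=4: {4,6,8,9}:4  {4,6,8,10}:4  {5,7,9,10}:2  {6,8,9,10}:12  {7,8,9,10}:8
  |U|=5: {3,5,7,9,10}:2  {4,6,8,9,10}:20  {5,7,8,9,10}:10  {6,7,8,9,10}:20
  |U|=6: {1,3,5,7,9,10}:2  {2,3,5,7,9,10}:2  {3,5,7,8,9,10}:12  {4,6,7,8,9,10}:40  {5,6,7,8,9,10}:30
  |U|=7: {1,2,3,5,7,9,10}:4  {1,3,5,7,8,9,10}:14  {2,3,5,7,8,9,10}:14  {3,5,6,7,8,9,10}:42  {4,5,6,7,8,9,10}:70
  |U|=8: {0,1,2,3,5,7,9,10}:4  {1,2,3,5,7,8,9,10}:32  {1,3,5,6,7,8,9,10}:56  {2,3,5,6,7,8,9,10}:56  {3,4,5,6,7,8,9,10}:112
  |U|=9: {0,1,2,3,5,7,8,9,10}:36  {1,2,3,5,6,7,8,9,10}:144  {1,3,4,5,6,7,8,9,10}:168  {2,3,4,5,6,7,8,9,10}:168
  start at 0(h): 480
  start at 4(m): 180
sum over floor = 660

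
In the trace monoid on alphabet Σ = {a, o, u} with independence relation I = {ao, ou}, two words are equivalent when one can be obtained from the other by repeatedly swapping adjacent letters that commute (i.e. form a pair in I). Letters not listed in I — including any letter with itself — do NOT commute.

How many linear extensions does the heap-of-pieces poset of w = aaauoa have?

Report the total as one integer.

6

#0=a has no predecessor
#1=a depends on [0:a]
#2=a depends on [1:a]
#3=u depends on [2:a]
#4=o has no predecessor
#5=a depends on [3:u]
sources: [0:a, 4:o]
N(rest) = Σ N(rest − s) over sources s of rest; N(one piece) = 1:
  size 1 → [4]=1  [5]=1
  size 2 → [3,5]=1  [4,5]=2
  size 3 → [2,3,5]=1  [3,4,5]=3
  size 4 → [1,2,3,5]=1  [2,3,4,5]=4
  first=0(a) contributes 5
  first=4(o) contributes 1
|[w]| = 6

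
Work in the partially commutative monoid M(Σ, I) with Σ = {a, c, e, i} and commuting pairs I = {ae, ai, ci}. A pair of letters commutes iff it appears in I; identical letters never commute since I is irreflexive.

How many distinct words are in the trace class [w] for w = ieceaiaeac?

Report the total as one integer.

piece 0:i — minimal
piece 1:e rests on {0:i}
piece 2:c rests on {1:e}
piece 3:e rests on {2:c}
piece 4:a rests on {2:c}
piece 5:i rests on {3:e}
piece 6:a rests on {4:a}
piece 7:e rests on {5:i}
piece 8:a rests on {6:a}
piece 9:c rests on {7:e, 8:a}
minimal pieces: {0:i}
ways to finish when only these pieces remain (= sum over removing one remaining piece with nothing left below it):
  1 left: {9}→1
  2 left: {7,9}→1  {8,9}→1
  3 left: {5,7,9}→1  {6,8,9}→1  {7,8,9}→2
  4 left: {3,5,7,9}→1  {4,6,8,9}→1  {5,7,8,9}→3  {6,7,8,9}→3
  5 left: {3,5,7,8,9}→4  {4,6,7,8,9}→4  {5,6,7,8,9}→6
  6 left: {3,5,6,7,8,9}→10  {4,5,6,7,8,9}→10
  7 left: {3,4,5,6,7,8,9}→20
  8 left: {2,3,4,5,6,7,8,9}→20
  placing 0:i first → 20 extensions

20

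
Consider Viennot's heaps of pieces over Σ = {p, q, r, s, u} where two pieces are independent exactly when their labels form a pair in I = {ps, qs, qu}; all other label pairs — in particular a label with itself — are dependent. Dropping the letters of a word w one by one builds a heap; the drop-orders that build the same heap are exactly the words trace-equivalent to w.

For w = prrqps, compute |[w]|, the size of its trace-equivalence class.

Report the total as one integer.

3

piece 0:p — minimal
piece 1:r rests on {0:p}
piece 2:r rests on {1:r}
piece 3:q rests on {2:r}
piece 4:p rests on {3:q}
piece 5:s rests on {2:r}
minimal pieces: {0:p}
ways to finish when only these pieces remain (= sum over removing one remaining piece with nothing left below it):
  1 left: {4}→1  {5}→1
  2 left: {3,4}→1  {4,5}→2
  3 left: {3,4,5}→3
  4 left: {2,3,4,5}→3
  placing 0:p first → 3 extensions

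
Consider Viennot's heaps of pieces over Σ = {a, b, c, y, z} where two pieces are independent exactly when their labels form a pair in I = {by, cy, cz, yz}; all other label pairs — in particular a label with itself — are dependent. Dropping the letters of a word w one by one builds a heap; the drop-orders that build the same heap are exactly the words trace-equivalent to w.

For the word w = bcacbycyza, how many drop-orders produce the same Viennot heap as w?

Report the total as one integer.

30

piece 0:b — minimal
piece 1:c rests on {0:b}
piece 2:a rests on {1:c}
piece 3:c rests on {2:a}
piece 4:b rests on {3:c}
piece 5:y rests on {2:a}
piece 6:c rests on {4:b}
piece 7:y rests on {5:y}
piece 8:z rests on {4:b}
piece 9:a rests on {6:c, 7:y, 8:z}
minimal pieces: {0:b}
ways to finish when only these pieces remain (= sum over removing one remaining piece with nothing left below it):
  1 left: {9}→1
  2 left: {6,9}→1  {7,9}→1  {8,9}→1
  3 left: {5,7,9}→1  {6,7,9}→2  {6,8,9}→2  {7,8,9}→2
  4 left: {4,6,8,9}→2  {5,6,7,9}→3  {5,7,8,9}→3  {6,7,8,9}→6
  5 left: {3,4,6,8,9}→2  {4,6,7,8,9}→8  {5,6,7,8,9}→12
  6 left: {3,4,6,7,8,9}→10  {4,5,6,7,8,9}→20
  7 left: {3,4,5,6,7,8,9}→30
  8 left: {2,3,4,5,6,7,8,9}→30
  placing 0:b first → 30 extensions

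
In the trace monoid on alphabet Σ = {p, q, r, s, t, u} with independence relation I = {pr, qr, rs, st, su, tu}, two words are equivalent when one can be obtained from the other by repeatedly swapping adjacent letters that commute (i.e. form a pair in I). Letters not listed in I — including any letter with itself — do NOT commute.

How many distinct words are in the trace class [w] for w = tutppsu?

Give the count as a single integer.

6

0(t) covers ∅
1(u) covers ∅
2(t) covers 0:t
3(p) covers 1:u, 2:t
4(p) covers 3:p
5(s) covers 4:p
6(u) covers 4:p
floor of heap: 0:t, 1:u
completions by unplaced set U, small U first (add the entries for U minus each lowest piece of U):
  |U|=1: {5}:1  {6}:1
  |U|=2: {5,6}:2
  |U|=3: {4,5,6}:2
  |U|=4: {3,4,5,6}:2
  |U|=5: {1,3,4,5,6}:2  {2,3,4,5,6}:2
  start at 0(t): 4
  start at 1(u): 2
sum over floor = 6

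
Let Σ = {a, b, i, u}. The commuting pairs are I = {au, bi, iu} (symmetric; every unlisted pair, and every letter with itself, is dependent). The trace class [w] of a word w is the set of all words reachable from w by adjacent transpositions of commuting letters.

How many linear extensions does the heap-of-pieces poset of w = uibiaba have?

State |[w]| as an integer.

6

#0=u has no predecessor
#1=i has no predecessor
#2=b depends on [0:u]
#3=i depends on [1:i]
#4=a depends on [2:b, 3:i]
#5=b depends on [4:a]
#6=a depends on [5:b]
sources: [0:u, 1:i]
N(rest) = Σ N(rest − s) over sources s of rest; N(one piece) = 1:
  size 1 → [6]=1
  size 2 → [5,6]=1
  size 3 → [4,5,6]=1
  size 4 → [2,4,5,6]=1  [3,4,5,6]=1
  size 5 → [0,2,4,5,6]=1  [1,3,4,5,6]=1  [2,3,4,5,6]=2
  first=0(u) contributes 3
  first=1(i) contributes 3
|[w]| = 6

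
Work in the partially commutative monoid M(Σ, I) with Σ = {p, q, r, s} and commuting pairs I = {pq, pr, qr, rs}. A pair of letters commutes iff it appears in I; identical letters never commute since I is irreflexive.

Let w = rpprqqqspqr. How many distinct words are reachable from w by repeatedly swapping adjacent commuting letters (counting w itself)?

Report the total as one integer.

0(r) covers ∅
1(p) covers ∅
2(p) covers 1:p
3(r) covers 0:r
4(q) covers ∅
5(q) covers 4:q
6(q) covers 5:q
7(s) covers 2:p, 6:q
8(p) covers 7:s
9(q) covers 7:s
10(r) covers 3:r
floor of heap: 0:r, 1:p, 4:q
completions by unplaced set U, small U first (add the entries for U minus each lowest piece of U):
  |U|=1: {8}:1  {9}:1  {10}:1
  |U|=2: {3,10}:1  {8,9}:2  {8,10}:2  {9,10}:2
  |U|=3: {0,3,10}:1  {3,8,10}:3  {3,9,10}:3  {7,8,9}:2  {8,9,10}:6
  |U|=4: {0,3,8,10}:4  {0,3,9,10}:4  {2,7,8,9}:2  {3,8,9,10}:12  {6,7,8,9}:2  {7,8,9,10}:8
  |U|=5: {0,3,8,9,10}:20  {1,2,7,8,9}:2  {2,6,7,8,9}:4  {2,7,8,9,10}:10  {3,7,8,9,10}:20  {5,6,7,8,9}:2  {6,7,8,9,10}:10
  |U|=6: {0,3,7,8,9,10}:40  {1,2,6,7,8,9}:6  {1,2,7,8,9,10}:12  {2,3,7,8,9,10}:30  {2,5,6,7,8,9}:6  {2,6,7,8,9,10}:24  {3,6,7,8,9,10}:30  {4,5,6,7,8,9}:2  {5,6,7,8,9,10}:12
  |U|=7: {0,2,3,7,8,9,10}:70  {0,3,6,7,8,9,10}:70  {1,2,3,7,8,9,10}:42  {1,2,5,6,7,8,9}:12  {1,2,6,7,8,9,10}:42  {2,3,6,7,8,9,10}:84  {2,4,5,6,7,8,9}:8  {2,5,6,7,8,9,10}:42  {3,5,6,7,8,9,10}:42  {4,5,6,7,8,9,10}:14
  |U|=8: {0,1,2,3,7,8,9,10}:112  {0,2,3,6,7,8,9,10}:224  {0,3,5,6,7,8,9,10}:112  {1,2,3,6,7,8,9,10}:168  {1,2,4,5,6,7,8,9}:20  {1,2,5,6,7,8,9,10}:96  {2,3,5,6,7,8,9,10}:168  {2,4,5,6,7,8,9,10}:64  {3,4,5,6,7,8,9,10}:56
  |U|=9: {0,1,2,3,6,7,8,9,10}:504  {0,2,3,5,6,7,8,9,10}:504  {0,3,4,5,6,7,8,9,10}:168  {1,2,3,5,6,7,8,9,10}:432  {1,2,4,5,6,7,8,9,10}:180  {2,3,4,5,6,7,8,9,10}:288
  start at 0(r): 900
  start at 1(p): 960
  start at 4(q): 1440
sum over floor = 3300

3300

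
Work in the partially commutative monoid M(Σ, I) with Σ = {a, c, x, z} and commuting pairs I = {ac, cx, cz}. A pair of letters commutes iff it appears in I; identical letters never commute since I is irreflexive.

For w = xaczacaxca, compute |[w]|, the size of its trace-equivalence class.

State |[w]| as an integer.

drop 0:x onto floor
drop 1:a onto {0:x}
drop 2:c onto floor
drop 3:z onto {1:a}
drop 4:a onto {3:z}
drop 5:c onto {2:c}
drop 6:a onto {4:a}
drop 7:x onto {6:a}
drop 8:c onto {5:c}
drop 9:a onto {7:x}
ground layer = {0:x, 2:c}
drop-orders for the pieces not yet dropped (sum over which currently-grounded one goes next):
  1 to go: {8} 1  {9} 1
  2 to go: {5,8} 1  {7,9} 1  {8,9} 2
  3 to go: {2,5,8} 1  {5,8,9} 3  {6,7,9} 1  {7,8,9} 3
  4 to go: {2,5,8,9} 4  {4,6,7,9} 1  {5,7,8,9} 6  {6,7,8,9} 4
  5 to go: {2,5,7,8,9} 10  {3,4,6,7,9} 1  {4,6,7,8,9} 5  {5,6,7,8,9} 10
  6 to go: {1,3,4,6,7,9} 1  {2,5,6,7,8,9} 20  {3,4,6,7,8,9} 6  {4,5,6,7,8,9} 15
  7 to go: {0,1,3,4,6,7,9} 1  {1,3,4,6,7,8,9} 7  {2,4,5,6,7,8,9} 35  {3,4,5,6,7,8,9} 21
  8 to go: {0,1,3,4,6,7,8,9} 8  {1,3,4,5,6,7,8,9} 28  {2,3,4,5,6,7,8,9} 56
  if 0:x drops first: 84 orders
  if 2:c drops first: 36 orders
heap linearizations: 120

120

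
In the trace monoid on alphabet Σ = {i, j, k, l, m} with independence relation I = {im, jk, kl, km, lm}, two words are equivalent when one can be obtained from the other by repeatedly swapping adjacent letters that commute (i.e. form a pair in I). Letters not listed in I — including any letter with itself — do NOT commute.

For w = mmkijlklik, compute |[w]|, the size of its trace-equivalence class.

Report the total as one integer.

drop 0:m onto floor
drop 1:m onto {0:m}
drop 2:k onto floor
drop 3:i onto {2:k}
drop 4:j onto {1:m, 3:i}
drop 5:l onto {4:j}
drop 6:k onto {3:i}
drop 7:l onto {5:l}
drop 8:i onto {6:k, 7:l}
drop 9:k onto {8:i}
ground layer = {0:m, 2:k}
drop-orders for the pieces not yet dropped (sum over which currently-grounded one goes next):
  1 to go: {9} 1
  2 to go: {8,9} 1
  3 to go: {6,8,9} 1  {7,8,9} 1
  4 to go: {5,7,8,9} 1  {6,7,8,9} 2
  5 to go: {4,5,7,8,9} 1  {5,6,7,8,9} 3
  6 to go: {1,4,5,7,8,9} 1  {4,5,6,7,8,9} 4
  7 to go: {0,1,4,5,7,8,9} 1  {1,4,5,6,7,8,9} 5  {3,4,5,6,7,8,9} 4
  8 to go: {0,1,4,5,6,7,8,9} 6  {1,3,4,5,6,7,8,9} 9  {2,3,4,5,6,7,8,9} 4
  if 0:m drops first: 13 orders
  if 2:k drops first: 15 orders
heap linearizations: 28

28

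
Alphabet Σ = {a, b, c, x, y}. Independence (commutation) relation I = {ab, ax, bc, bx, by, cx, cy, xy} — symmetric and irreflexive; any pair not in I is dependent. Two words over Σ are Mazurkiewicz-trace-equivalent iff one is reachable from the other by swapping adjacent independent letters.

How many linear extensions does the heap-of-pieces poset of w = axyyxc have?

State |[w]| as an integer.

45

drop 0:a onto floor
drop 1:x onto floor
drop 2:y onto {0:a}
drop 3:y onto {2:y}
drop 4:x onto {1:x}
drop 5:c onto {0:a}
ground layer = {0:a, 1:x}
drop-orders for the pieces not yet dropped (sum over which currently-grounded one goes next):
  1 to go: {3} 1  {4} 1  {5} 1
  2 to go: {1,4} 1  {2,3} 1  {3,4} 2  {3,5} 2  {4,5} 2
  3 to go: {1,3,4} 3  {1,4,5} 3  {2,3,4} 3  {2,3,5} 3  {3,4,5} 6
  4 to go: {0,2,3,5} 3  {1,2,3,4} 6  {1,3,4,5} 12  {2,3,4,5} 12
  if 0:a drops first: 30 orders
  if 1:x drops first: 15 orders
heap linearizations: 45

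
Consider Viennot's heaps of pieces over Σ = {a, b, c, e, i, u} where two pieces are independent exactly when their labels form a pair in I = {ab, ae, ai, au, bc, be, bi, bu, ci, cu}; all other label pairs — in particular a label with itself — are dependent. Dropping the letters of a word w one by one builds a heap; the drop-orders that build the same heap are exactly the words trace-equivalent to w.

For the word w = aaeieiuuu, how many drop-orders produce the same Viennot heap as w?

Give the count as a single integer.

drop 0:a onto floor
drop 1:a onto {0:a}
drop 2:e onto floor
drop 3:i onto {2:e}
drop 4:e onto {3:i}
drop 5:i onto {4:e}
drop 6:u onto {5:i}
drop 7:u onto {6:u}
drop 8:u onto {7:u}
ground layer = {0:a, 2:e}
drop-orders for the pieces not yet dropped (sum over which currently-grounded one goes next):
  1 to go: {1} 1  {8} 1
  2 to go: {0,1} 1  {1,8} 2  {7,8} 1
  3 to go: {0,1,8} 3  {1,7,8} 3  {6,7,8} 1
  4 to go: {0,1,7,8} 6  {1,6,7,8} 4  {5,6,7,8} 1
  5 to go: {0,1,6,7,8} 10  {1,5,6,7,8} 5  {4,5,6,7,8} 1
  6 to go: {0,1,5,6,7,8} 15  {1,4,5,6,7,8} 6  {3,4,5,6,7,8} 1
  7 to go: {0,1,4,5,6,7,8} 21  {1,3,4,5,6,7,8} 7  {2,3,4,5,6,7,8} 1
  if 0:a drops first: 8 orders
  if 2:e drops first: 28 orders
heap linearizations: 36

36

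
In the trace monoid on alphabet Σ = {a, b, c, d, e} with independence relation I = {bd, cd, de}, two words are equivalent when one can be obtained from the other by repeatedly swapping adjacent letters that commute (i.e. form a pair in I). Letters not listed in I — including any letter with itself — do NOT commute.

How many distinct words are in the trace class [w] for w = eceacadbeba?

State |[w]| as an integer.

4

0(e) covers ∅
1(c) covers 0:e
2(e) covers 1:c
3(a) covers 2:e
4(c) covers 3:a
5(a) covers 4:c
6(d) covers 5:a
7(b) covers 5:a
8(e) covers 7:b
9(b) covers 8:e
10(a) covers 6:d, 9:b
floor of heap: 0:e
completions by unplaced set U, small U first (add the entries for U minus each lowest piece of U):
  |U|=1: {10}:1
  |U|=2: {6,10}:1  {9,10}:1
  |U|=3: {6,9,10}:2  {8,9,10}:1
  |U|=4: {6,8,9,10}:3  {7,8,9,10}:1
  |U|=5: {6,7,8,9,10}:4
  |U|=6: {5,6,7,8,9,10}:4
  |U|=7: {4,5,6,7,8,9,10}:4
  |U|=8: {3,4,5,6,7,8,9,10}:4
  |U|=9: {2,3,4,5,6,7,8,9,10}:4
  start at 0(e): 4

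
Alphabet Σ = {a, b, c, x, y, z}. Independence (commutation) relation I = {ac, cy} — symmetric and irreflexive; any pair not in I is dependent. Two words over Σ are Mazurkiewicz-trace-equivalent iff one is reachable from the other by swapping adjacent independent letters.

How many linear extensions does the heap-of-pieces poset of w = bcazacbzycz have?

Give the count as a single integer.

drop 0:b onto floor
drop 1:c onto {0:b}
drop 2:a onto {0:b}
drop 3:z onto {1:c, 2:a}
drop 4:a onto {3:z}
drop 5:c onto {3:z}
drop 6:b onto {4:a, 5:c}
drop 7:z onto {6:b}
drop 8:y onto {7:z}
drop 9:c onto {7:z}
drop 10:z onto {8:y, 9:c}
ground layer = {0:b}
drop-orders for the pieces not yet dropped (sum over which currently-grounded one goes next):
  1 to go: {10} 1
  2 to go: {8,10} 1  {9,10} 1
  3 to go: {8,9,10} 2
  4 to go: {7,8,9,10} 2
  5 to go: {6,7,8,9,10} 2
  6 to go: {4,6,7,8,9,10} 2  {5,6,7,8,9,10} 2
  7 to go: {4,5,6,7,8,9,10} 4
  8 to go: {3,4,5,6,7,8,9,10} 4
  9 to go: {1,3,4,5,6,7,8,9,10} 4  {2,3,4,5,6,7,8,9,10} 4
  if 0:b drops first: 8 orders

8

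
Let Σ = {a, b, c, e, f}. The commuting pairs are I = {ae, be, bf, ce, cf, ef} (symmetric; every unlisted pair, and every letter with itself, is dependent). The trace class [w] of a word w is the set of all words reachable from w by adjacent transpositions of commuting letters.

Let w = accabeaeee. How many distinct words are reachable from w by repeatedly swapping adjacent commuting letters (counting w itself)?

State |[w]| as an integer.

0(a) covers ∅
1(c) covers 0:a
2(c) covers 1:c
3(a) covers 2:c
4(b) covers 3:a
5(e) covers ∅
6(a) covers 4:b
7(e) covers 5:e
8(e) covers 7:e
9(e) covers 8:e
floor of heap: 0:a, 5:e
completions by unplaced set U, small U first (add the entries for U minus each lowest piece of U):
  |U|=1: {6}:1  {9}:1
  |U|=2: {4,6}:1  {6,9}:2  {8,9}:1
  |U|=3: {3,4,6}:1  {4,6,9}:3  {6,8,9}:3  {7,8,9}:1
  |U|=4: {2,3,4,6}:1  {3,4,6,9}:4  {4,6,8,9}:6  {5,7,8,9}:1  {6,7,8,9}:4
  |U|=5: {1,2,3,4,6}:1  {2,3,4,6,9}:5  {3,4,6,8,9}:10  {4,6,7,8,9}:10  {5,6,7,8,9}:5
  |U|=6: {0,1,2,3,4,6}:1  {1,2,3,4,6,9}:6  {2,3,4,6,8,9}:15  {3,4,6,7,8,9}:20  {4,5,6,7,8,9}:15
  |U|=7: {0,1,2,3,4,6,9}:7  {1,2,3,4,6,8,9}:21  {2,3,4,6,7,8,9}:35  {3,4,5,6,7,8,9}:35
  |U|=8: {0,1,2,3,4,6,8,9}:28  {1,2,3,4,6,7,8,9}:56  {2,3,4,5,6,7,8,9}:70
  start at 0(a): 126
  start at 5(e): 84
sum over floor = 210

210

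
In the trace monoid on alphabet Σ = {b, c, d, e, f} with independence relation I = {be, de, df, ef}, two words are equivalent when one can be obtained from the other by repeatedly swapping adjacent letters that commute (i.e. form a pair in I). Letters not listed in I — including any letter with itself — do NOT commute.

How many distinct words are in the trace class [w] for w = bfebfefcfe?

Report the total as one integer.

#0=b has no predecessor
#1=f depends on [0:b]
#2=e has no predecessor
#3=b depends on [1:f]
#4=f depends on [3:b]
#5=e depends on [2:e]
#6=f depends on [4:f]
#7=c depends on [5:e, 6:f]
#8=f depends on [7:c]
#9=e depends on [7:c]
sources: [0:b, 2:e]
N(rest) = Σ N(rest − s) over sources s of rest; N(one piece) = 1:
  size 1 → [8]=1  [9]=1
  size 2 → [8,9]=2
  size 3 → [7,8,9]=2
  size 4 → [5,7,8,9]=2  [6,7,8,9]=2
  size 5 → [2,5,7,8,9]=2  [4,6,7,8,9]=2  [5,6,7,8,9]=4
  size 6 → [2,5,6,7,8,9]=6  [3,4,6,7,8,9]=2  [4,5,6,7,8,9]=6
  size 7 → [1,3,4,6,7,8,9]=2  [2,4,5,6,7,8,9]=12  [3,4,5,6,7,8,9]=8
  size 8 → [0,1,3,4,6,7,8,9]=2  [1,3,4,5,6,7,8,9]=10  [2,3,4,5,6,7,8,9]=20
  first=0(b) contributes 30
  first=2(e) contributes 12
|[w]| = 42

42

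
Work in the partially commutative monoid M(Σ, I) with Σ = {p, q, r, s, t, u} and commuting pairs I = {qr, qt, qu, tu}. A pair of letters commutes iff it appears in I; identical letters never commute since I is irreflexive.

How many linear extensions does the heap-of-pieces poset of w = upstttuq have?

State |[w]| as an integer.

piece 0:u — minimal
piece 1:p rests on {0:u}
piece 2:s rests on {1:p}
piece 3:t rests on {2:s}
piece 4:t rests on {3:t}
piece 5:t rests on {4:t}
piece 6:u rests on {2:s}
piece 7:q rests on {2:s}
minimal pieces: {0:u}
ways to finish when only these pieces remain (= sum over removing one remaining piece with nothing left below it):
  1 left: {5}→1  {6}→1  {7}→1
  2 left: {4,5}→1  {5,6}→2  {5,7}→2  {6,7}→2
  3 left: {3,4,5}→1  {4,5,6}→3  {4,5,7}→3  {5,6,7}→6
  4 left: {3,4,5,6}→4  {3,4,5,7}→4  {4,5,6,7}→12
  5 left: {3,4,5,6,7}→20
  6 left: {2,3,4,5,6,7}→20
  placing 0:u first → 20 extensions

20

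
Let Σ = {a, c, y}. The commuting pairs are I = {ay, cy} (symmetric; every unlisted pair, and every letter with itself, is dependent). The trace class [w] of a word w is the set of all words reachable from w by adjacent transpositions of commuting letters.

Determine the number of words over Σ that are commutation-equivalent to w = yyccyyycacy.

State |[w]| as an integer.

462

#0=y has no predecessor
#1=y depends on [0:y]
#2=c has no predecessor
#3=c depends on [2:c]
#4=y depends on [1:y]
#5=y depends on [4:y]
#6=y depends on [5:y]
#7=c depends on [3:c]
#8=a depends on [7:c]
#9=c depends on [8:a]
#10=y depends on [6:y]
sources: [0:y, 2:c]
N(rest) = Σ N(rest − s) over sources s of rest; N(one piece) = 1:
  size 1 → [9]=1  [10]=1
  size 2 → [6,10]=1  [8,9]=1  [9,10]=2
  size 3 → [5,6,10]=1  [6,9,10]=3  [7,8,9]=1  [8,9,10]=3
  size 4 → [3,7,8,9]=1  [4,5,6,10]=1  [5,6,9,10]=4  [6,8,9,10]=6  [7,8,9,10]=4
  size 5 → [1,4,5,6,10]=1  [2,3,7,8,9]=1  [3,7,8,9,10]=5  [4,5,6,9,10]=5  [5,6,8,9,10]=10  [6,7,8,9,10]=10
  size 6 → [0,1,4,5,6,10]=1  [1,4,5,6,9,10]=6  [2,3,7,8,9,10]=6  [3,6,7,8,9,10]=15  [4,5,6,8,9,10]=15  [5,6,7,8,9,10]=20
  size 7 → [0,1,4,5,6,9,10]=7  [1,4,5,6,8,9,10]=21  [2,3,6,7,8,9,10]=21  [3,5,6,7,8,9,10]=35  [4,5,6,7,8,9,10]=35
  size 8 → [0,1,4,5,6,8,9,10]=28  [1,4,5,6,7,8,9,10]=56  [2,3,5,6,7,8,9,10]=56  [3,4,5,6,7,8,9,10]=70
  size 9 → [0,1,4,5,6,7,8,9,10]=84  [1,3,4,5,6,7,8,9,10]=126  [2,3,4,5,6,7,8,9,10]=126
  first=0(y) contributes 252
  first=2(c) contributes 210
|[w]| = 462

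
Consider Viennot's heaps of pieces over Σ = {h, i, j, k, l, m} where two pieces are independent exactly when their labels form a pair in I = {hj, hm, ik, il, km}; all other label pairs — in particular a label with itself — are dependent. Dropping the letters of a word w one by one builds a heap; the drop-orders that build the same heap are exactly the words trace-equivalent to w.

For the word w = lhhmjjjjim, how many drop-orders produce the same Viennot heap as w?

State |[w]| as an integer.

21

piece 0:l — minimal
piece 1:h rests on {0:l}
piece 2:h rests on {1:h}
piece 3:m rests on {0:l}
piece 4:j rests on {3:m}
piece 5:j rests on {4:j}
piece 6:j rests on {5:j}
piece 7:j rests on {6:j}
piece 8:i rests on {2:h, 7:j}
piece 9:m rests on {8:i}
minimal pieces: {0:l}
ways to finish when only these pieces remain (= sum over removing one remaining piece with nothing left below it):
  1 left: {9}→1
  2 left: {8,9}→1
  3 left: {2,8,9}→1  {7,8,9}→1
  4 left: {1,2,8,9}→1  {2,7,8,9}→2  {6,7,8,9}→1
  5 left: {1,2,7,8,9}→3  {2,6,7,8,9}→3  {5,6,7,8,9}→1
  6 left: {1,2,6,7,8,9}→6  {2,5,6,7,8,9}→4  {4,5,6,7,8,9}→1
  7 left: {1,2,5,6,7,8,9}→10  {2,4,5,6,7,8,9}→5  {3,4,5,6,7,8,9}→1
  8 left: {1,2,4,5,6,7,8,9}→15  {2,3,4,5,6,7,8,9}→6
  placing 0:l first → 21 extensions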